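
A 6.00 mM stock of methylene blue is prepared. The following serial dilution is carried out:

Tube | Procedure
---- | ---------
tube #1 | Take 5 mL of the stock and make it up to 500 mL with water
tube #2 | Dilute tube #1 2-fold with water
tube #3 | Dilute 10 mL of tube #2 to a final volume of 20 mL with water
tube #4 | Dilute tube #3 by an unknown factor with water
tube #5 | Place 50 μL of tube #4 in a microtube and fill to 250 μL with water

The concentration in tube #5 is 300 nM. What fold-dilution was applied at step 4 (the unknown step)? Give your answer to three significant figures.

Step 1: 5 mL brought to 500 mL → factor 500/5 = 100
Step 2: 2-fold → factor 2
Step 3: 10 mL brought to 20 mL → factor 20/10 = 2
Step 4: unknown factor x
Step 5: 50 μL brought to 250 μL → factor 250/50 = 5
Product of known-step factors = 2000
Overall factor = 6.00 mM / (300 nM) = 20000
x = 20000 / 2000 = 10.0

10.0-fold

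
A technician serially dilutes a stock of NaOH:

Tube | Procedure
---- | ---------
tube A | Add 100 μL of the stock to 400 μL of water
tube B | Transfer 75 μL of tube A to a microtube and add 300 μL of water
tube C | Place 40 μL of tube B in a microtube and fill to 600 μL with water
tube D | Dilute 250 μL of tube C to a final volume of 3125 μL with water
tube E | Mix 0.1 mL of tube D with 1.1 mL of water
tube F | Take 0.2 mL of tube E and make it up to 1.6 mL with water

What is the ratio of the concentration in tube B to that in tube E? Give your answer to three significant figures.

2.25 × 10^3

Step 1: 100 μL + 400 μL = 500 μL total → factor 500/100 = 5
Step 2: 75 μL + 300 μL = 375 μL total → factor 375/75 = 5
Step 3: 40 μL brought to 600 μL → factor 600/40 = 15
Step 4: 250 μL brought to 3125 μL → factor 3125/250 = 12.5
Step 5: 0.1 mL + 1.1 mL = 1.2 mL total → factor 1.2/0.1 = 12
Dilution factor to tube B = 25; to tube E = 56250
[tube B]/[tube E] = (factor to tube E)/(factor to tube B) = 56250/25 = 2.25 × 10^3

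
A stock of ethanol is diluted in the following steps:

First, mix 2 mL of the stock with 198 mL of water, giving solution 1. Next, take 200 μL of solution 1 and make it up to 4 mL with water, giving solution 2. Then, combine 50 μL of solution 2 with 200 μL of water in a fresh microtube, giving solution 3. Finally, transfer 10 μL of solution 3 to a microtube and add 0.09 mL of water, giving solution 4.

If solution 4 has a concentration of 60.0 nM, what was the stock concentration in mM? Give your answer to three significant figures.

Step 1: 2 mL + 198 mL = 200 mL total → factor 200/2 = 100
Step 2: 200 μL brought to 4 mL → factor 4000/200 = 20
Step 3: 50 μL + 200 μL = 250 μL total → factor 250/50 = 5
Step 4: 10 μL + 0.09 mL = 100 μL total → factor 100/10 = 10
Overall dilution factor = 100 × 20 × 5 × 10 = 1 × 10^5
Stock = 60.0 nM × 1 × 10^5 = 6.000 × 10^6 nM = 6.00 mM

6.00 mM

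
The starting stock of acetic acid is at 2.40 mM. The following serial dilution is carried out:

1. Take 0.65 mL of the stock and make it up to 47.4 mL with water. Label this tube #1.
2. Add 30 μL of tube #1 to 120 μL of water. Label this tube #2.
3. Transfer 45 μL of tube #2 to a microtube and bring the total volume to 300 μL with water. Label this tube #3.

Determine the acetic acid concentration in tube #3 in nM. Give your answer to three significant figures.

987 nM

Step 1: 0.65 mL brought to 47.4 mL → factor 47.4/0.65 = 72.923
Step 2: 30 μL + 120 μL = 150 μL total → factor 150/30 = 5
Step 3: 45 μL brought to 300 μL → factor 300/45 = 6.6667
Overall dilution factor = 72.923 × 5 × 6.6667 = 2430.8
Final = 2.40 mM / 2430.8 = 0.0009873 mM = 987 nM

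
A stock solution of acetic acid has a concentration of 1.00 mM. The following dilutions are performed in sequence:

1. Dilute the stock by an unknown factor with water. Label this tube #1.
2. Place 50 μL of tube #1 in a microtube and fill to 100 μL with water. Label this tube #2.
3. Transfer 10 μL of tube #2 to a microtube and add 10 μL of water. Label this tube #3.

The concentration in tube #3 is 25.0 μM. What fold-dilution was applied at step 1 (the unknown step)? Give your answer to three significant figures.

Step 1: unknown factor x
Step 2: 50 μL brought to 100 μL → factor 100/50 = 2
Step 3: 10 μL + 10 μL = 20 μL total → factor 20/10 = 2
Product of known-step factors = 4
Overall factor = 1.00 mM / (25.0 μM) = 40
x = 40 / 4 = 10.0

10.0-fold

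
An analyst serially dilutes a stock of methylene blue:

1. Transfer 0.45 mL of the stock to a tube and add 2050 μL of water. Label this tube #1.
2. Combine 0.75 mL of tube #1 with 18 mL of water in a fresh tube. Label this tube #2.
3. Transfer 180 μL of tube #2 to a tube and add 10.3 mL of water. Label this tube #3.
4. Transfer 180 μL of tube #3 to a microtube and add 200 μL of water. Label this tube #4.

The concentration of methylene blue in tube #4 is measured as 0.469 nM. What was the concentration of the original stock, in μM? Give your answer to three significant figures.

Step 1: 0.45 mL + 2050 μL = 2.5 mL total → factor 2.5/0.45 = 5.5556
Step 2: 0.75 mL + 18 mL = 18.75 mL total → factor 18.75/0.75 = 25
Step 3: 180 μL + 10.3 mL = 10480 μL total → factor 10480/180 = 58.222
Step 4: 180 μL + 200 μL = 380 μL total → factor 380/180 = 2.1111
Overall dilution factor = 5.5556 × 25 × 58.222 × 2.1111 = 17071
Stock = 0.469 nM × 17071 = 8006 nM = 8.01 μM

8.01 μM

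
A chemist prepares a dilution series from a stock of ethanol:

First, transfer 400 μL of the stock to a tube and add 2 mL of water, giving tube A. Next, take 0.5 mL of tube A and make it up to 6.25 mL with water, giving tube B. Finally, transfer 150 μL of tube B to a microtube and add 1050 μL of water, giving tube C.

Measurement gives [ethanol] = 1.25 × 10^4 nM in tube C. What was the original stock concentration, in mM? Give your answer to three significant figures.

Step 1: 400 μL + 2 mL = 2400 μL total → factor 2400/400 = 6
Step 2: 0.5 mL brought to 6.25 mL → factor 6.25/0.5 = 12.5
Step 3: 150 μL + 1050 μL = 1200 μL total → factor 1200/150 = 8
Overall dilution factor = 6 × 12.5 × 8 = 600
Stock = 1.25 × 10^4 nM × 600 = 7.500 × 10^6 nM = 7.50 mM

7.50 mM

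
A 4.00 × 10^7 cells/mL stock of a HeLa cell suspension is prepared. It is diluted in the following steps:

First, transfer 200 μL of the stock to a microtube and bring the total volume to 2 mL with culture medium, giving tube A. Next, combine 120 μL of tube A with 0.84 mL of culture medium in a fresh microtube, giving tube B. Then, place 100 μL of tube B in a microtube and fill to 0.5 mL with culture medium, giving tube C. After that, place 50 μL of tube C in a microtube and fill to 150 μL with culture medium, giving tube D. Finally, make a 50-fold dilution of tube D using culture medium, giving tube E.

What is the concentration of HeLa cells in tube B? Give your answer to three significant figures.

Step 1: 200 μL brought to 2 mL → factor 2000/200 = 10
Step 2: 120 μL + 0.84 mL = 960 μL total → factor 960/120 = 8
Dilution factor through tube B = 10 × 8 = 80
[tube B] = 4.00 × 10^7 cells/mL / 80 = 5.00 × 10^5 cells/mL

5.00 × 10^5 cells/mL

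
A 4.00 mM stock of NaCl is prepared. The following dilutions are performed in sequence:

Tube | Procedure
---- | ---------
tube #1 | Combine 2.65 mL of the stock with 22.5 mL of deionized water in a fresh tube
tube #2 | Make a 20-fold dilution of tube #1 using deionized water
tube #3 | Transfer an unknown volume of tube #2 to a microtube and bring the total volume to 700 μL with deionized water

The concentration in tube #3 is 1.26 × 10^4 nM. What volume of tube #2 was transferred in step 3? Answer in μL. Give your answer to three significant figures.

Step 1: 2.65 mL + 22.5 mL = 25.15 mL total → factor 25.15/2.65 = 9.4906
Step 2: 20-fold → factor 20
Step 3: v brought to 700 μL → factor = 700 μL/v
Product of known-step factors = 189.81
Overall factor = 4.00 mM / (1.26 × 10^4 nM) = 317.46
Step-3 factor = 317.46 / 189.81 = 1.6725
v = 700 μL / 1.6725 = 419 μL

419 μL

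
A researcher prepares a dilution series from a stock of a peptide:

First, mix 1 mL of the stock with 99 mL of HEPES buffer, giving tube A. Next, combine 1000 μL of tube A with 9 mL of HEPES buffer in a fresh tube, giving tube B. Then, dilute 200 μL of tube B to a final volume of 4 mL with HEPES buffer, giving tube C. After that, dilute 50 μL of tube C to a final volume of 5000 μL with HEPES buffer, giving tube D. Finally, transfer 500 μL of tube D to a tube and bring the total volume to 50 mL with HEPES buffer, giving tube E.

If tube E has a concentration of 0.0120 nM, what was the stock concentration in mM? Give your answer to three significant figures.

Step 1: 1 mL + 99 mL = 100 mL total → factor 100/1 = 100
Step 2: 1000 μL + 9 mL = 10000 μL total → factor 10000/1000 = 10
Step 3: 200 μL brought to 4 mL → factor 4000/200 = 20
Step 4: 50 μL brought to 5000 μL → factor 5000/50 = 100
Step 5: 500 μL brought to 50 mL → factor 50000/500 = 100
Overall dilution factor = 100 × 10 × 20 × 100 × 100 = 2 × 10^8
Stock = 0.0120 nM × 2 × 10^8 = 2.400 × 10^6 nM = 2.40 mM

2.40 mM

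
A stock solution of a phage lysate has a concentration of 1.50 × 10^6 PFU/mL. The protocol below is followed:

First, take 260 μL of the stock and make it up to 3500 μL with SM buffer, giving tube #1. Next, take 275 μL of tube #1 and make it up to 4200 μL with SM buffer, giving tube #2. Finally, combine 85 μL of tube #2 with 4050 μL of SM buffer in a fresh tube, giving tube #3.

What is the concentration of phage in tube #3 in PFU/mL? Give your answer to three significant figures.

150 PFU/mL

Step 1: 260 μL brought to 3500 μL → factor 3500/260 = 13.462
Step 2: 275 μL brought to 4200 μL → factor 4200/275 = 15.273
Step 3: 85 μL + 4050 μL = 4135 μL total → factor 4135/85 = 48.647
Overall dilution factor = 13.462 × 15.273 × 48.647 = 10002
Final = 1.50 × 10^6 PFU/mL / 10002 = 150 PFU/mL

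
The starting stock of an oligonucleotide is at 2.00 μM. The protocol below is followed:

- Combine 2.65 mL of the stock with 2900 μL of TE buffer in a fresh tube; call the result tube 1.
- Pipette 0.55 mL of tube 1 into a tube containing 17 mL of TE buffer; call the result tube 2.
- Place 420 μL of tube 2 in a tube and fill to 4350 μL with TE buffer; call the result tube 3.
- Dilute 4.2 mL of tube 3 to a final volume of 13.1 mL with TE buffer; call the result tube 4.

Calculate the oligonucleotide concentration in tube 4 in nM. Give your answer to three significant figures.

Step 1: 2.65 mL + 2900 μL = 5.55 mL total → factor 5.55/2.65 = 2.0943
Step 2: 0.55 mL + 17 mL = 17.55 mL total → factor 17.55/0.55 = 31.909
Step 3: 420 μL brought to 4350 μL → factor 4350/420 = 10.357
Step 4: 4.2 mL brought to 13.1 mL → factor 13.1/4.2 = 3.119
Dilution factor through tube 4 = 2.0943 × 31.909 × 10.357 × 3.119 = 2158.9
[tube 4] = 2.00 μM / 2158.9 = 0.0009264 μM = 0.926 nM

0.926 nM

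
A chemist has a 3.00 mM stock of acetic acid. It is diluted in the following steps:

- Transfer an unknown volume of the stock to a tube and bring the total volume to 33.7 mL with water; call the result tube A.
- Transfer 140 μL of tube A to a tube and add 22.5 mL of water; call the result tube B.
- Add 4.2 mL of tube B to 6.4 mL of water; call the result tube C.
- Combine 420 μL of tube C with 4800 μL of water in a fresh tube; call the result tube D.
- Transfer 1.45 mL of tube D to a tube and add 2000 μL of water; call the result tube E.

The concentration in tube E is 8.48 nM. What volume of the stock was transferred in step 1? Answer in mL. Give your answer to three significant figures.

Step 1: v brought to 33.7 mL → factor = 33.7 mL/v
Step 2: 140 μL + 22.5 mL = 22640 μL total → factor 22640/140 = 161.71
Step 3: 4.2 mL + 6.4 mL = 10.6 mL total → factor 10.6/4.2 = 2.5238
Step 4: 420 μL + 4800 μL = 5220 μL total → factor 5220/420 = 12.429
Step 5: 1.45 mL + 2000 μL = 3.45 mL total → factor 3.45/1.45 = 2.3793
Product of known-step factors = 12069
Overall factor = 3.00 mM / (8.48 nM) = 3.5377 × 10^5
Step-1 factor = 3.5377 × 10^5 / 12069 = 29.312
v = 33.7 mL / 29.312 = 1.15 mL

1.15 mL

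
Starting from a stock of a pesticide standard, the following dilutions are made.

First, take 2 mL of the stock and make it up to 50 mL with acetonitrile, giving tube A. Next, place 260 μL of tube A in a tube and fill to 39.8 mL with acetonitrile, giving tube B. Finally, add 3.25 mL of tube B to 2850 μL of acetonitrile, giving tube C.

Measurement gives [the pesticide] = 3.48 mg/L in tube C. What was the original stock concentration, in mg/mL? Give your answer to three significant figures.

Step 1: 2 mL brought to 50 mL → factor 50/2 = 25
Step 2: 260 μL brought to 39.8 mL → factor 39800/260 = 153.08
Step 3: 3.25 mL + 2850 μL = 6.1 mL total → factor 6.1/3.25 = 1.8769
Overall dilution factor = 25 × 153.08 × 1.8769 = 7182.8
Stock = 3.48 mg/L × 7182.8 = 2.500 × 10^4 mg/L = 25.0 mg/mL

25.0 mg/mL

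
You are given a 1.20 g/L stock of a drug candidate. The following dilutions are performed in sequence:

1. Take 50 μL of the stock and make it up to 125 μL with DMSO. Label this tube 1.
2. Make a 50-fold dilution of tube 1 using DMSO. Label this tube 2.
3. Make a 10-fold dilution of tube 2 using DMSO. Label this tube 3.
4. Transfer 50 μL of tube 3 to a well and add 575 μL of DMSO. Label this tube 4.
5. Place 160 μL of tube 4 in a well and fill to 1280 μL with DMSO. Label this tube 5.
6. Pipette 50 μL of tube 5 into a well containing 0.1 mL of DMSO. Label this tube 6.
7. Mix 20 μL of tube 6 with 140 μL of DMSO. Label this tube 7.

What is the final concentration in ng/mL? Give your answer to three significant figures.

Step 1: 50 μL brought to 125 μL → factor 125/50 = 2.5
Step 2: 50-fold → factor 50
Step 3: 10-fold → factor 10
Step 4: 50 μL + 575 μL = 625 μL total → factor 625/50 = 12.5
Step 5: 160 μL brought to 1280 μL → factor 1280/160 = 8
Step 6: 50 μL + 0.1 mL = 150 μL total → factor 150/50 = 3
Step 7: 20 μL + 140 μL = 160 μL total → factor 160/20 = 8
Overall dilution factor = 2.5 × 50 × 10 × 12.5 × 8 × 3 × 8 = 3 × 10^6
Final = 1.20 g/L / 3 × 10^6 = 4.000 × 10^-7 g/L = 0.400 ng/mL

0.400 ng/mL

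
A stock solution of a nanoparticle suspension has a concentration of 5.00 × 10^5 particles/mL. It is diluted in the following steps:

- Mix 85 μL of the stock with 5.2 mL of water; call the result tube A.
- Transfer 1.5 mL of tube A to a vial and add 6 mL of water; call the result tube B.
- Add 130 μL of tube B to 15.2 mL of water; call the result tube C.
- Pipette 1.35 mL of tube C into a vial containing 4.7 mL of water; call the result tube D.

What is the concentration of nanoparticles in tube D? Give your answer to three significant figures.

Step 1: 85 μL + 5.2 mL = 5285 μL total → factor 5285/85 = 62.176
Step 2: 1.5 mL + 6 mL = 7.5 mL total → factor 7.5/1.5 = 5
Step 3: 130 μL + 15.2 mL = 15330 μL total → factor 15330/130 = 117.92
Step 4: 1.35 mL + 4.7 mL = 6.05 mL total → factor 6.05/1.35 = 4.4815
Overall dilution factor = 62.176 × 5 × 117.92 × 4.4815 = 1.6429 × 10^5
Final = 5.00 × 10^5 particles/mL / 1.6429 × 10^5 = 3.04 particles/mL

3.04 particles/mL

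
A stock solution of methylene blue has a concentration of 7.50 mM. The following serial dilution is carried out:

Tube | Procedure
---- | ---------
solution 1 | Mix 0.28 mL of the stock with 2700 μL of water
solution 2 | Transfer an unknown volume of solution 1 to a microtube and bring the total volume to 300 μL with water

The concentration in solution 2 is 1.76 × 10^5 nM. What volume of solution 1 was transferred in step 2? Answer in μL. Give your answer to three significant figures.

Step 1: 0.28 mL + 2700 μL = 2.98 mL total → factor 2.98/0.28 = 10.643
Step 2: v brought to 300 μL → factor = 300 μL/v
Product of known-step factors = 10.643
Overall factor = 7.50 mM / (1.76 × 10^5 nM) = 42.614
Step-2 factor = 42.614 / 10.643 = 4.004
v = 300 μL / 4.004 = 74.9 μL

74.9 μL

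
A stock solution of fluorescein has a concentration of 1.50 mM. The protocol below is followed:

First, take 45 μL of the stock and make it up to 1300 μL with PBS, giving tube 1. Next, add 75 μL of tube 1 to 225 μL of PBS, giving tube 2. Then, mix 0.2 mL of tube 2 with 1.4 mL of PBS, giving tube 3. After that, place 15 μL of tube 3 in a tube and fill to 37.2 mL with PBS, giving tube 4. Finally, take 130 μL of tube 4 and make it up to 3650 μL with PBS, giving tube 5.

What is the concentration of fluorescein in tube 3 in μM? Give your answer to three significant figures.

Step 1: 45 μL brought to 1300 μL → factor 1300/45 = 28.889
Step 2: 75 μL + 225 μL = 300 μL total → factor 300/75 = 4
Step 3: 0.2 mL + 1.4 mL = 1.6 mL total → factor 1.6/0.2 = 8
Dilution factor through tube 3 = 28.889 × 4 × 8 = 924.44
[tube 3] = 1.50 mM / 924.44 = 0.001623 mM = 1.62 μM

1.62 μM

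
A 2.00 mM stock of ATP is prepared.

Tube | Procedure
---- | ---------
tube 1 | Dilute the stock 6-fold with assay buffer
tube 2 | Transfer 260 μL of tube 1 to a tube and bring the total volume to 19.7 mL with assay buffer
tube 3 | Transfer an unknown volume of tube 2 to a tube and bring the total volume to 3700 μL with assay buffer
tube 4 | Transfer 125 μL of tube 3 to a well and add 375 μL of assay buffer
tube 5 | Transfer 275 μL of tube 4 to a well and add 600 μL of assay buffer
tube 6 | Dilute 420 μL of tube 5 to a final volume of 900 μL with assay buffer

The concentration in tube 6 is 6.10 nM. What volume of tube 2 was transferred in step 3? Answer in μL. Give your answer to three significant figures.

Step 1: 6-fold → factor 6
Step 2: 260 μL brought to 19.7 mL → factor 19700/260 = 75.769
Step 3: v brought to 3700 μL → factor = 3700 μL/v
Step 4: 125 μL + 375 μL = 500 μL total → factor 500/125 = 4
Step 5: 275 μL + 600 μL = 875 μL total → factor 875/275 = 3.1818
Step 6: 420 μL brought to 900 μL → factor 900/420 = 2.1429
Product of known-step factors = 12399
Overall factor = 2.00 mM / (6.10 nM) = 3.2787 × 10^5
Step-3 factor = 3.2787 × 10^5 / 12399 = 26.444
v = 3700 μL / 26.444 = 140 μL

140 μL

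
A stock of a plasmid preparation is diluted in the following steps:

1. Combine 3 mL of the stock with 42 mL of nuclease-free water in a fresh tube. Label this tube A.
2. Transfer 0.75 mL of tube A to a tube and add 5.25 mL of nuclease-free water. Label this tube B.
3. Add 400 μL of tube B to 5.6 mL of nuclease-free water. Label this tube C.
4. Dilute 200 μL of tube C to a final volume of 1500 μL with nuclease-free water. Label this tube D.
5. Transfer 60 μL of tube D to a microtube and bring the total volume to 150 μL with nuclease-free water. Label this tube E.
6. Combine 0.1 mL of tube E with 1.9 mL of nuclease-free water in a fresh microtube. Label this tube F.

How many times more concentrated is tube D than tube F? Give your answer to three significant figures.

Step 1: 3 mL + 42 mL = 45 mL total → factor 45/3 = 15
Step 2: 0.75 mL + 5.25 mL = 6 mL total → factor 6/0.75 = 8
Step 3: 400 μL + 5.6 mL = 6000 μL total → factor 6000/400 = 15
Step 4: 200 μL brought to 1500 μL → factor 1500/200 = 7.5
Step 5: 60 μL brought to 150 μL → factor 150/60 = 2.5
Step 6: 0.1 mL + 1.9 mL = 2 mL total → factor 2/0.1 = 20
Dilution factor to tube D = 13500; to tube F = 6.75 × 10^5
[tube D]/[tube F] = (factor to tube F)/(factor to tube D) = 6.75 × 10^5/13500 = 50.0

50.0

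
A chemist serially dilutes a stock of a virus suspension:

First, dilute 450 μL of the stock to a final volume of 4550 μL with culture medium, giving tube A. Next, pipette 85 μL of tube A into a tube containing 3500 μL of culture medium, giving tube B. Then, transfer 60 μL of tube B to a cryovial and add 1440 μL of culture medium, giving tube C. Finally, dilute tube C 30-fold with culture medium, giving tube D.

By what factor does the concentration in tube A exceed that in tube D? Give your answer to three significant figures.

3.16 × 10^4

Step 1: 450 μL brought to 4550 μL → factor 4550/450 = 10.111
Step 2: 85 μL + 3500 μL = 3585 μL total → factor 3585/85 = 42.176
Step 3: 60 μL + 1440 μL = 1500 μL total → factor 1500/60 = 25
Step 4: 30-fold → factor 30
Dilution factor to tube A = 10.111; to tube D = 3.1984 × 10^5
[tube A]/[tube D] = (factor to tube D)/(factor to tube A) = 3.1984 × 10^5/10.111 = 3.16 × 10^4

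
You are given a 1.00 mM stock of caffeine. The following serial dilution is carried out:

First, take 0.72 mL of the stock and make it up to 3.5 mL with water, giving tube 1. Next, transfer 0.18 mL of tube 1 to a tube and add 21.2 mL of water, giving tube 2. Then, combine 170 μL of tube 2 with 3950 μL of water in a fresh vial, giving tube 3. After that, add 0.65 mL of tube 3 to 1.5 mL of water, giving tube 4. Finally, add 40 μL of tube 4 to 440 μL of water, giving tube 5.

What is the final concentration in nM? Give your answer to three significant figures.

Step 1: 0.72 mL brought to 3.5 mL → factor 3.5/0.72 = 4.8611
Step 2: 0.18 mL + 21.2 mL = 21.38 mL total → factor 21.38/0.18 = 118.78
Step 3: 170 μL + 3950 μL = 4120 μL total → factor 4120/170 = 24.235
Step 4: 0.65 mL + 1.5 mL = 2.15 mL total → factor 2.15/0.65 = 3.3077
Step 5: 40 μL + 440 μL = 480 μL total → factor 480/40 = 12
Overall dilution factor = 4.8611 × 118.78 × 24.235 × 3.3077 × 12 = 5.5542 × 10^5
Final = 1.00 mM / 5.5542 × 10^5 = 1.800 × 10^-6 mM = 1.80 nM

1.80 nM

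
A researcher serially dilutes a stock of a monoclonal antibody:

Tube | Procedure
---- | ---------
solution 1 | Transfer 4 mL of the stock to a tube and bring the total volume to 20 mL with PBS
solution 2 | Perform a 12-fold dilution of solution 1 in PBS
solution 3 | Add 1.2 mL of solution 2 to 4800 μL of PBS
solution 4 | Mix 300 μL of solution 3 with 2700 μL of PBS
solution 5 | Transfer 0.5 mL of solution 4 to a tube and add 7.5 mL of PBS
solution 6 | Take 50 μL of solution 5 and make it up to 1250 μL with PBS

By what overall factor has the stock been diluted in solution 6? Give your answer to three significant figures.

1.20 × 10^6

Step 1: 4 mL brought to 20 mL → factor 20/4 = 5
Step 2: 12-fold → factor 12
Step 3: 1.2 mL + 4800 μL = 6 mL total → factor 6/1.2 = 5
Step 4: 300 μL + 2700 μL = 3000 μL total → factor 3000/300 = 10
Step 5: 0.5 mL + 7.5 mL = 8 mL total → factor 8/0.5 = 16
Step 6: 50 μL brought to 1250 μL → factor 1250/50 = 25
Overall dilution factor = 5 × 12 × 5 × 10 × 16 × 25 = 1.2 × 10^6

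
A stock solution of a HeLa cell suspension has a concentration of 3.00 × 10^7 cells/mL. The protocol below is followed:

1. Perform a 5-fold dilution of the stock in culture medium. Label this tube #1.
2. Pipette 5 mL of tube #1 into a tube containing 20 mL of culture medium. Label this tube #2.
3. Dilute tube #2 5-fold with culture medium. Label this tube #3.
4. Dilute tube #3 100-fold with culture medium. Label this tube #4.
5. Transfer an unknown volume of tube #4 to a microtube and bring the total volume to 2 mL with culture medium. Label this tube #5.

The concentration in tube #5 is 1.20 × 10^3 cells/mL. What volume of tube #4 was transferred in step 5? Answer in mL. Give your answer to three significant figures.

Step 1: 5-fold → factor 5
Step 2: 5 mL + 20 mL = 25 mL total → factor 25/5 = 5
Step 3: 5-fold → factor 5
Step 4: 100-fold → factor 100
Step 5: v brought to 2 mL → factor = 2 mL/v
Product of known-step factors = 12500
Overall factor = 3.00 × 10^7 cells/mL / (1.20 × 10^3 cells/mL) = 25000
Step-5 factor = 25000 / 12500 = 2
v = 2 mL / 2 = 1.00 mL

1.00 mL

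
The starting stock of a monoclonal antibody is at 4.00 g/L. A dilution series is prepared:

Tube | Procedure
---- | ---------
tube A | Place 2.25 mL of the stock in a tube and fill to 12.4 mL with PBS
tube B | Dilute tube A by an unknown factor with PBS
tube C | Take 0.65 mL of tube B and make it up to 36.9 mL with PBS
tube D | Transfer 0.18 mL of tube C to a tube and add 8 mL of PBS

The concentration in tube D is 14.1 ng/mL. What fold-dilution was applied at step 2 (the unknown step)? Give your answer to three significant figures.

20.0-fold

Step 1: 2.25 mL brought to 12.4 mL → factor 12.4/2.25 = 5.5111
Step 2: unknown factor x
Step 3: 0.65 mL brought to 36.9 mL → factor 36.9/0.65 = 56.769
Step 4: 0.18 mL + 8 mL = 8.18 mL total → factor 8.18/0.18 = 45.444
Product of known-step factors = 14218
Overall factor = 4.00 g/L / (14.1 ng/mL) = 2.8369 × 10^5
x = 2.8369 × 10^5 / 14218 = 20.0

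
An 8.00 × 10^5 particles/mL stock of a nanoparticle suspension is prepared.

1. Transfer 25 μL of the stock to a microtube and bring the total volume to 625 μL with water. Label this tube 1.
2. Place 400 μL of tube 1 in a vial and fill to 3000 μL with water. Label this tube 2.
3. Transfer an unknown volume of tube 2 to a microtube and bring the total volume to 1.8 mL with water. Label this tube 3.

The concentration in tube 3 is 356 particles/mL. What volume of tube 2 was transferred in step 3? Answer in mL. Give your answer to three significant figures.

0.150 mL

Step 1: 25 μL brought to 625 μL → factor 625/25 = 25
Step 2: 400 μL brought to 3000 μL → factor 3000/400 = 7.5
Step 3: v brought to 1.8 mL → factor = 1.8 mL/v
Product of known-step factors = 187.5
Overall factor = 8.00 × 10^5 particles/mL / (356 particles/mL) = 2247.2
Step-3 factor = 2247.2 / 187.5 = 11.985
v = 1.8 mL / 11.985 = 0.150 mL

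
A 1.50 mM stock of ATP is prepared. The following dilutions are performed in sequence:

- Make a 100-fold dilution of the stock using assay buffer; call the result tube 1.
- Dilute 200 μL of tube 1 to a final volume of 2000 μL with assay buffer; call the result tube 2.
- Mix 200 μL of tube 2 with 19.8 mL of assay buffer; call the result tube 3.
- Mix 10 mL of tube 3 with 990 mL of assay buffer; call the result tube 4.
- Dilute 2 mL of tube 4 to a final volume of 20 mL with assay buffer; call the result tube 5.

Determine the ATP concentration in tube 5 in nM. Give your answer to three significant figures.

Step 1: 100-fold → factor 100
Step 2: 200 μL brought to 2000 μL → factor 2000/200 = 10
Step 3: 200 μL + 19.8 mL = 20000 μL total → factor 20000/200 = 100
Step 4: 10 mL + 990 mL = 1000 mL total → factor 1000/10 = 100
Step 5: 2 mL brought to 20 mL → factor 20/2 = 10
Overall dilution factor = 100 × 10 × 100 × 100 × 10 = 1 × 10^8
Final = 1.50 mM / 1 × 10^8 = 1.500 × 10^-8 mM = 0.0150 nM

0.0150 nM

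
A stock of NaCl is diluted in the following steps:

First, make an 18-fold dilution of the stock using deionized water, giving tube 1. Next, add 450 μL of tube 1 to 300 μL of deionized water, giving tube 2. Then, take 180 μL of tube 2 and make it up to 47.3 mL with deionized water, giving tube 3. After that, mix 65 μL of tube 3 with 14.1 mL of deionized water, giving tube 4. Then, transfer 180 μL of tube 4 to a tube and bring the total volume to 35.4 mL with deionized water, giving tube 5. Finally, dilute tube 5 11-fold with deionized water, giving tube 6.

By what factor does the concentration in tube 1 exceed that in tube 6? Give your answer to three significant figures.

2.06 × 10^8

Step 1: 18-fold → factor 18
Step 2: 450 μL + 300 μL = 750 μL total → factor 750/450 = 1.6667
Step 3: 180 μL brought to 47.3 mL → factor 47300/180 = 262.78
Step 4: 65 μL + 14.1 mL = 14165 μL total → factor 14165/65 = 217.92
Step 5: 180 μL brought to 35.4 mL → factor 35400/180 = 196.67
Step 6: 11-fold → factor 11
Dilution factor to tube 1 = 18; to tube 6 = 3.7165 × 10^9
[tube 1]/[tube 6] = (factor to tube 6)/(factor to tube 1) = 3.7165 × 10^9/18 = 2.06 × 10^8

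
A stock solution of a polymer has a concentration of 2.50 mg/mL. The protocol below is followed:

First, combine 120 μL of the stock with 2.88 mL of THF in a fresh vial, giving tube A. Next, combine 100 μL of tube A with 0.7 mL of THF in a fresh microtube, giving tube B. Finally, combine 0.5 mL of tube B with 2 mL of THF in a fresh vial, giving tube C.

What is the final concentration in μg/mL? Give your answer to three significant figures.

2.50 μg/mL

Step 1: 120 μL + 2.88 mL = 3000 μL total → factor 3000/120 = 25
Step 2: 100 μL + 0.7 mL = 800 μL total → factor 800/100 = 8
Step 3: 0.5 mL + 2 mL = 2.5 mL total → factor 2.5/0.5 = 5
Overall dilution factor = 25 × 8 × 5 = 1000
Final = 2.50 mg/mL / 1000 = 0.002500 mg/mL = 2.50 μg/mL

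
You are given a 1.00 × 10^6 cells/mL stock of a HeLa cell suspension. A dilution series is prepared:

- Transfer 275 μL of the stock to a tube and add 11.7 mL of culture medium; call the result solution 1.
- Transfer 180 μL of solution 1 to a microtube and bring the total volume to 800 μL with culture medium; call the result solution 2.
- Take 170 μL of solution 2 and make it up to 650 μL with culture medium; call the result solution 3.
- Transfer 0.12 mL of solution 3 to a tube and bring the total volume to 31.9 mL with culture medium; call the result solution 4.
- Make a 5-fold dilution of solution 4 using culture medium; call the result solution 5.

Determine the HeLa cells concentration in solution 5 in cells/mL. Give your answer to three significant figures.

Step 1: 275 μL + 11.7 mL = 11975 μL total → factor 11975/275 = 43.545
Step 2: 180 μL brought to 800 μL → factor 800/180 = 4.4444
Step 3: 170 μL brought to 650 μL → factor 650/170 = 3.8235
Step 4: 0.12 mL brought to 31.9 mL → factor 31.9/0.12 = 265.83
Step 5: 5-fold → factor 5
Overall dilution factor = 43.545 × 4.4444 × 3.8235 × 265.83 × 5 = 9.8357 × 10^5
Final = 1.00 × 10^6 cells/mL / 9.8357 × 10^5 = 1.02 cells/mL

1.02 cells/mL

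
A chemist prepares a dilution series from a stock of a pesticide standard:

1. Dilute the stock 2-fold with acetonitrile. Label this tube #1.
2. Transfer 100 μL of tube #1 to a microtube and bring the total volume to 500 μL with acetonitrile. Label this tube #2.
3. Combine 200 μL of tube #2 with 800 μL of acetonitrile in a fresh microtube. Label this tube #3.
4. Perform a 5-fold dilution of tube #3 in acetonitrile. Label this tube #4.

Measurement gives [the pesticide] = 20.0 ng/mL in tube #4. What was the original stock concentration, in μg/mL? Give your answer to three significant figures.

Step 1: 2-fold → factor 2
Step 2: 100 μL brought to 500 μL → factor 500/100 = 5
Step 3: 200 μL + 800 μL = 1000 μL total → factor 1000/200 = 5
Step 4: 5-fold → factor 5
Overall dilution factor = 2 × 5 × 5 × 5 = 250
Stock = 20.0 ng/mL × 250 = 5000 ng/mL = 5.00 μg/mL

5.00 μg/mL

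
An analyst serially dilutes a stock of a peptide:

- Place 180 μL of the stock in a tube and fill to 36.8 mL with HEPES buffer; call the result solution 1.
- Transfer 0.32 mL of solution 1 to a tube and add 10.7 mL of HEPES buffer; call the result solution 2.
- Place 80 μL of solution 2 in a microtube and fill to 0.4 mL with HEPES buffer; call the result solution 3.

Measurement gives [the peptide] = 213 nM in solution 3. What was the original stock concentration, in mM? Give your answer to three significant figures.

7.50 mM

Step 1: 180 μL brought to 36.8 mL → factor 36800/180 = 204.44
Step 2: 0.32 mL + 10.7 mL = 11.02 mL total → factor 11.02/0.32 = 34.438
Step 3: 80 μL brought to 0.4 mL → factor 400/80 = 5
Overall dilution factor = 204.44 × 34.438 × 5 = 35203
Stock = 213 nM × 35203 = 7.498 × 10^6 nM = 7.50 mM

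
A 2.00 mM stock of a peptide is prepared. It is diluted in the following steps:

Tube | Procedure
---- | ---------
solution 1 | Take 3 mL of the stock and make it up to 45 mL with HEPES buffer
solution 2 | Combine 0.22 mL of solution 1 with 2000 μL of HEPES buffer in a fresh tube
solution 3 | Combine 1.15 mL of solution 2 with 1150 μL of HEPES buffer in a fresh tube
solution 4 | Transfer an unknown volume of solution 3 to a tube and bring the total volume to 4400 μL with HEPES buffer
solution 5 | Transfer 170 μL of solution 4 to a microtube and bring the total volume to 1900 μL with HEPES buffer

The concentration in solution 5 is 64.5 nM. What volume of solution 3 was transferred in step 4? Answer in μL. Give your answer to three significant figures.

Step 1: 3 mL brought to 45 mL → factor 45/3 = 15
Step 2: 0.22 mL + 2000 μL = 2.22 mL total → factor 2.22/0.22 = 10.091
Step 3: 1.15 mL + 1150 μL = 2.3 mL total → factor 2.3/1.15 = 2
Step 4: v brought to 4400 μL → factor = 4400 μL/v
Step 5: 170 μL brought to 1900 μL → factor 1900/170 = 11.176
Product of known-step factors = 3383.4
Overall factor = 2.00 mM / (64.5 nM) = 31008
Step-4 factor = 31008 / 3383.4 = 9.1646
v = 4400 μL / 9.1646 = 480 μL

480 μL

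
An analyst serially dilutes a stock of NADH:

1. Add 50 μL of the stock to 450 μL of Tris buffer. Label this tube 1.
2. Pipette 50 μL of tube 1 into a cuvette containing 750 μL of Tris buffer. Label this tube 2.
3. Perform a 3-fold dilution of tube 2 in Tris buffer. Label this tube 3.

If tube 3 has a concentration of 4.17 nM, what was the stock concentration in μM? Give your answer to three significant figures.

2.00 μM

Step 1: 50 μL + 450 μL = 500 μL total → factor 500/50 = 10
Step 2: 50 μL + 750 μL = 800 μL total → factor 800/50 = 16
Step 3: 3-fold → factor 3
Overall dilution factor = 10 × 16 × 3 = 480
Stock = 4.17 nM × 480 = 2002 nM = 2.00 μM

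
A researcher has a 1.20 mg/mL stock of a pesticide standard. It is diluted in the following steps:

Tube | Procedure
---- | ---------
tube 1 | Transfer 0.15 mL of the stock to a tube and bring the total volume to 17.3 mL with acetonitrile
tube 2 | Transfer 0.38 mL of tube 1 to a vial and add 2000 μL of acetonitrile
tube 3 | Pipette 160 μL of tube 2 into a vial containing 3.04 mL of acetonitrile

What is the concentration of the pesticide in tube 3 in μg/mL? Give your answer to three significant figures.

0.0831 μg/mL

Step 1: 0.15 mL brought to 17.3 mL → factor 17.3/0.15 = 115.33
Step 2: 0.38 mL + 2000 μL = 2.38 mL total → factor 2.38/0.38 = 6.2632
Step 3: 160 μL + 3.04 mL = 3200 μL total → factor 3200/160 = 20
Overall dilution factor = 115.33 × 6.2632 × 20 = 14447
Final = 1.20 mg/mL / 14447 = 8.306 × 10^-5 mg/mL = 0.0831 μg/mL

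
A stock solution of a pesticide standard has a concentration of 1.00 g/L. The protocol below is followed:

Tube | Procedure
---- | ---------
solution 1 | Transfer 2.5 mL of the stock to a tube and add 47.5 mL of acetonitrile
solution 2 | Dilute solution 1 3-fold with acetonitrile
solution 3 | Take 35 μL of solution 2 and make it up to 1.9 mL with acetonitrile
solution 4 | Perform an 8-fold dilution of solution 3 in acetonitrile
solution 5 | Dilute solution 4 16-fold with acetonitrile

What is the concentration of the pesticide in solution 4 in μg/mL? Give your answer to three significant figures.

0.0384 μg/mL

Step 1: 2.5 mL + 47.5 mL = 50 mL total → factor 50/2.5 = 20
Step 2: 3-fold → factor 3
Step 3: 35 μL brought to 1.9 mL → factor 1900/35 = 54.286
Step 4: 8-fold → factor 8
Dilution factor through solution 4 = 20 × 3 × 54.286 × 8 = 26057
[solution 4] = 1.00 g/L / 26057 = 3.838 × 10^-5 g/L = 0.0384 μg/mL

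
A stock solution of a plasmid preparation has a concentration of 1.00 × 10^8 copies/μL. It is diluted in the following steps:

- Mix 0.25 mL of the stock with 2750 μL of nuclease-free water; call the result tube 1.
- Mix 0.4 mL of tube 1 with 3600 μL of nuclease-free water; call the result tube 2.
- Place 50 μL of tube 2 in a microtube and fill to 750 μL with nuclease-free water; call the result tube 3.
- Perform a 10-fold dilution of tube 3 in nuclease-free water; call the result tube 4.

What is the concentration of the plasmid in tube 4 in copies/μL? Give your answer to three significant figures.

Step 1: 0.25 mL + 2750 μL = 3 mL total → factor 3/0.25 = 12
Step 2: 0.4 mL + 3600 μL = 4 mL total → factor 4/0.4 = 10
Step 3: 50 μL brought to 750 μL → factor 750/50 = 15
Step 4: 10-fold → factor 10
Overall dilution factor = 12 × 10 × 15 × 10 = 18000
Final = 1.00 × 10^8 copies/μL / 18000 = 5.56 × 10^3 copies/μL

5.56 × 10^3 copies/μL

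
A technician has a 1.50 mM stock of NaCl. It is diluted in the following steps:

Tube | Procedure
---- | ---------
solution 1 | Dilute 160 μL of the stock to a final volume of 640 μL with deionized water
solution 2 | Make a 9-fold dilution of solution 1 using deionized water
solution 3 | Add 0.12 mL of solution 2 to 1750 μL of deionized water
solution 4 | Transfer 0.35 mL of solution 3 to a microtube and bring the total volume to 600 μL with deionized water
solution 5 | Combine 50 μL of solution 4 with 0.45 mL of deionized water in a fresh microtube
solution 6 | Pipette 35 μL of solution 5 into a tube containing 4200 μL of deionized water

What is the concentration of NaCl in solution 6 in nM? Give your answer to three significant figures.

Step 1: 160 μL brought to 640 μL → factor 640/160 = 4
Step 2: 9-fold → factor 9
Step 3: 0.12 mL + 1750 μL = 1.87 mL total → factor 1.87/0.12 = 15.583
Step 4: 0.35 mL brought to 600 μL → factor 0.6/0.35 = 1.7143
Step 5: 50 μL + 0.45 mL = 500 μL total → factor 500/50 = 10
Step 6: 35 μL + 4200 μL = 4235 μL total → factor 4235/35 = 121
Overall dilution factor = 4 × 9 × 15.583 × 1.7143 × 10 × 121 = 1.1637 × 10^6
Final = 1.50 mM / 1.1637 × 10^6 = 1.289 × 10^-6 mM = 1.29 nM

1.29 nM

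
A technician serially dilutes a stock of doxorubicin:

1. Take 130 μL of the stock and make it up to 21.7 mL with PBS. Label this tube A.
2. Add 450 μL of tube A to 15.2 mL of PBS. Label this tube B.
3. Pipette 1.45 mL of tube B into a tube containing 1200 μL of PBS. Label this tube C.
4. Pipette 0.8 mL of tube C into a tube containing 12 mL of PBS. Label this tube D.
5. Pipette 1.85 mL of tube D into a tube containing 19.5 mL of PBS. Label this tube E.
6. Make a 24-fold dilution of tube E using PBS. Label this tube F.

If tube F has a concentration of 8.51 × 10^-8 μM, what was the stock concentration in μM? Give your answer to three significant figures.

Step 1: 130 μL brought to 21.7 mL → factor 21700/130 = 166.92
Step 2: 450 μL + 15.2 mL = 15650 μL total → factor 15650/450 = 34.778
Step 3: 1.45 mL + 1200 μL = 2.65 mL total → factor 2.65/1.45 = 1.8276
Step 4: 0.8 mL + 12 mL = 12.8 mL total → factor 12.8/0.8 = 16
Step 5: 1.85 mL + 19.5 mL = 21.35 mL total → factor 21.35/1.85 = 11.541
Step 6: 24-fold → factor 24
Overall dilution factor = 166.92 × 34.778 × 1.8276 × 16 × 11.541 × 24 = 4.7017 × 10^7
Stock = 8.51 × 10^-8 μM × 4.7017 × 10^7 = 4.00 μM

4.00 μM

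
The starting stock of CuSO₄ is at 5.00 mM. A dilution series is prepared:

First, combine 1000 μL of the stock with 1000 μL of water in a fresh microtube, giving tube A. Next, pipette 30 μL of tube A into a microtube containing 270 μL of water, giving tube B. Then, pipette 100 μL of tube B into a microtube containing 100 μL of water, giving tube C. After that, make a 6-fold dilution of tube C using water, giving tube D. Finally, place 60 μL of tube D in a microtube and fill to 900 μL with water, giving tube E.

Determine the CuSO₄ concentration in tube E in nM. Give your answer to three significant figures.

Step 1: 1000 μL + 1000 μL = 2000 μL total → factor 2000/1000 = 2
Step 2: 30 μL + 270 μL = 300 μL total → factor 300/30 = 10
Step 3: 100 μL + 100 μL = 200 μL total → factor 200/100 = 2
Step 4: 6-fold → factor 6
Step 5: 60 μL brought to 900 μL → factor 900/60 = 15
Overall dilution factor = 2 × 10 × 2 × 6 × 15 = 3600
Final = 5.00 mM / 3600 = 0.001389 mM = 1.39 × 10^3 nM

1.39 × 10^3 nM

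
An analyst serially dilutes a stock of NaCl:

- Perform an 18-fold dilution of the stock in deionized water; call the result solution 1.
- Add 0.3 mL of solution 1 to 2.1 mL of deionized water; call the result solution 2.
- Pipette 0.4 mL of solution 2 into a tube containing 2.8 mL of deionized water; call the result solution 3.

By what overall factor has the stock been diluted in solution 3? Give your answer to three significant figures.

Step 1: 18-fold → factor 18
Step 2: 0.3 mL + 2.1 mL = 2.4 mL total → factor 2.4/0.3 = 8
Step 3: 0.4 mL + 2.8 mL = 3.2 mL total → factor 3.2/0.4 = 8
Overall dilution factor = 18 × 8 × 8 = 1152

1.15 × 10^3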